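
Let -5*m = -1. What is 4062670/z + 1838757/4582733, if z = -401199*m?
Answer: -92352951915907/1838587896867 ≈ -50.230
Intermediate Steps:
m = ⅕ (m = -⅕*(-1) = ⅕ ≈ 0.20000)
z = -401199/5 (z = -401199*⅕ = -401199/5 ≈ -80240.)
4062670/z + 1838757/4582733 = 4062670/(-401199/5) + 1838757/4582733 = 4062670*(-5/401199) + 1838757*(1/4582733) = -20313350/401199 + 1838757/4582733 = -92352951915907/1838587896867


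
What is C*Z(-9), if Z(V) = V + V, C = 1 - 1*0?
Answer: -18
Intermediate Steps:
C = 1 (C = 1 + 0 = 1)
Z(V) = 2*V
C*Z(-9) = 1*(2*(-9)) = 1*(-18) = -18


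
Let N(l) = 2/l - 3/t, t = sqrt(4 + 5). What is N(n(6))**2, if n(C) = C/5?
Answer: 4/9 ≈ 0.44444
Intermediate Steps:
n(C) = C/5 (n(C) = C*(1/5) = C/5)
t = 3 (t = sqrt(9) = 3)
N(l) = -1 + 2/l (N(l) = 2/l - 3/3 = 2/l - 3*1/3 = 2/l - 1 = -1 + 2/l)
N(n(6))**2 = ((2 - 6/5)/(((1/5)*6)))**2 = ((2 - 1*6/5)/(6/5))**2 = (5*(2 - 6/5)/6)**2 = ((5/6)*(4/5))**2 = (2/3)**2 = 4/9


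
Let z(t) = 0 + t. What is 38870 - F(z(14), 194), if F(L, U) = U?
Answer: 38676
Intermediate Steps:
z(t) = t
38870 - F(z(14), 194) = 38870 - 1*194 = 38870 - 194 = 38676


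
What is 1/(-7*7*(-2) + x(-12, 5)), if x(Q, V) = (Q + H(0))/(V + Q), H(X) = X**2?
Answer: 7/698 ≈ 0.010029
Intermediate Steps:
x(Q, V) = Q/(Q + V) (x(Q, V) = (Q + 0**2)/(V + Q) = (Q + 0)/(Q + V) = Q/(Q + V))
1/(-7*7*(-2) + x(-12, 5)) = 1/(-7*7*(-2) - 12/(-12 + 5)) = 1/(-49*(-2) - 12/(-7)) = 1/(98 - 12*(-1/7)) = 1/(98 + 12/7) = 1/(698/7) = 7/698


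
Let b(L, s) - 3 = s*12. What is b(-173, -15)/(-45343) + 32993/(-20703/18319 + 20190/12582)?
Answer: 57468819380070045/826568610692 ≈ 69527.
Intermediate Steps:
b(L, s) = 3 + 12*s (b(L, s) = 3 + s*12 = 3 + 12*s)
b(-173, -15)/(-45343) + 32993/(-20703/18319 + 20190/12582) = (3 + 12*(-15))/(-45343) + 32993/(-20703/18319 + 20190/12582) = (3 - 180)*(-1/45343) + 32993/(-20703*1/18319 + 20190*(1/12582)) = -177*(-1/45343) + 32993/(-20703/18319 + 3365/2097) = 177/45343 + 32993/(18229244/38414943) = 177/45343 + 32993*(38414943/18229244) = 177/45343 + 1267424214399/18229244 = 57468819380070045/826568610692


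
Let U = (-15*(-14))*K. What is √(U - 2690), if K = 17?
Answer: 4*√55 ≈ 29.665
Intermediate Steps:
U = 3570 (U = -15*(-14)*17 = 210*17 = 3570)
√(U - 2690) = √(3570 - 2690) = √880 = 4*√55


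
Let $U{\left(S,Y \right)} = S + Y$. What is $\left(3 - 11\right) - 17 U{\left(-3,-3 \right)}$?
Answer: $94$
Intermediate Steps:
$\left(3 - 11\right) - 17 U{\left(-3,-3 \right)} = \left(3 - 11\right) - 17 \left(-3 - 3\right) = \left(3 - 11\right) - -102 = -8 + 102 = 94$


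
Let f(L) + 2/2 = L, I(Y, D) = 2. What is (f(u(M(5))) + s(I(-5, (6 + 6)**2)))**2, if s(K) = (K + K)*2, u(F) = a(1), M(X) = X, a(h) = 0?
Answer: 49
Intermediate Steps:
u(F) = 0
s(K) = 4*K (s(K) = (2*K)*2 = 4*K)
f(L) = -1 + L
(f(u(M(5))) + s(I(-5, (6 + 6)**2)))**2 = ((-1 + 0) + 4*2)**2 = (-1 + 8)**2 = 7**2 = 49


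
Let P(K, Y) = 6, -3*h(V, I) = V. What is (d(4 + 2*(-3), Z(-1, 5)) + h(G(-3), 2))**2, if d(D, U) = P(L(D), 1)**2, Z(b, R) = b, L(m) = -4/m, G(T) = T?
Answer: 1369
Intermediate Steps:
h(V, I) = -V/3
d(D, U) = 36 (d(D, U) = 6**2 = 36)
(d(4 + 2*(-3), Z(-1, 5)) + h(G(-3), 2))**2 = (36 - 1/3*(-3))**2 = (36 + 1)**2 = 37**2 = 1369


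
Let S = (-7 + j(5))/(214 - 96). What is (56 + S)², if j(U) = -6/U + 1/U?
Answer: 10890000/3481 ≈ 3128.4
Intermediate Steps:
j(U) = -5/U (j(U) = -6/U + 1/U = -5/U)
S = -4/59 (S = (-7 - 5/5)/(214 - 96) = (-7 - 5*⅕)/118 = (-7 - 1)*(1/118) = -8*1/118 = -4/59 ≈ -0.067797)
(56 + S)² = (56 - 4/59)² = (3300/59)² = 10890000/3481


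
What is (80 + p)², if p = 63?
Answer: 20449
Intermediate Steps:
(80 + p)² = (80 + 63)² = 143² = 20449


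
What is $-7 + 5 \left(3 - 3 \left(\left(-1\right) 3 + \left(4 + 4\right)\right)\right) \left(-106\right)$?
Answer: $6353$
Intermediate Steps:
$-7 + 5 \left(3 - 3 \left(\left(-1\right) 3 + \left(4 + 4\right)\right)\right) \left(-106\right) = -7 + 5 \left(3 - 3 \left(-3 + 8\right)\right) \left(-106\right) = -7 + 5 \left(3 - 15\right) \left(-106\right) = -7 + 5 \left(-12\right) \left(-106\right) = -7 - -6360 = -7 + 6360 = 6353$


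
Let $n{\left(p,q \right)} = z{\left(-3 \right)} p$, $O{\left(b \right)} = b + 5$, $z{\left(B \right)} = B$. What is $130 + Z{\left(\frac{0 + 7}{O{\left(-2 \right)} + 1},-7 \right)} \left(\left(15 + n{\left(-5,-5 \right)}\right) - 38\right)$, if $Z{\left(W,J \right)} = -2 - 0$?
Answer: $146$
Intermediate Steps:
$O{\left(b \right)} = 5 + b$
$Z{\left(W,J \right)} = -2$ ($Z{\left(W,J \right)} = -2 + 0 = -2$)
$n{\left(p,q \right)} = - 3 p$
$130 + Z{\left(\frac{0 + 7}{O{\left(-2 \right)} + 1},-7 \right)} \left(\left(15 + n{\left(-5,-5 \right)}\right) - 38\right) = 130 - 2 \left(\left(15 - -15\right) - 38\right) = 130 - 2 \left(\left(15 + 15\right) - 38\right) = 130 - 2 \left(30 - 38\right) = 130 - -16 = 130 + 16 = 146$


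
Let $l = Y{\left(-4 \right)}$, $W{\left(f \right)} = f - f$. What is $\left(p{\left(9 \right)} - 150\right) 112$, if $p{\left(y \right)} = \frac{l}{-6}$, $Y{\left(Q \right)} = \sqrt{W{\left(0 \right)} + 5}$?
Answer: $-16800 - \frac{56 \sqrt{5}}{3} \approx -16842.0$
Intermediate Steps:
$W{\left(f \right)} = 0$
$Y{\left(Q \right)} = \sqrt{5}$ ($Y{\left(Q \right)} = \sqrt{0 + 5} = \sqrt{5}$)
$l = \sqrt{5} \approx 2.2361$
$p{\left(y \right)} = - \frac{\sqrt{5}}{6}$ ($p{\left(y \right)} = \frac{\sqrt{5}}{-6} = \sqrt{5} \left(- \frac{1}{6}\right) = - \frac{\sqrt{5}}{6}$)
$\left(p{\left(9 \right)} - 150\right) 112 = \left(- \frac{\sqrt{5}}{6} - 150\right) 112 = \left(-150 - \frac{\sqrt{5}}{6}\right) 112 = -16800 - \frac{56 \sqrt{5}}{3}$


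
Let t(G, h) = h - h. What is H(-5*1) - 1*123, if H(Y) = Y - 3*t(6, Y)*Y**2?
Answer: -128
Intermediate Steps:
t(G, h) = 0
H(Y) = Y (H(Y) = Y - 0*Y**2 = Y - 3*0 = Y + 0 = Y)
H(-5*1) - 1*123 = -5*1 - 1*123 = -5 - 123 = -128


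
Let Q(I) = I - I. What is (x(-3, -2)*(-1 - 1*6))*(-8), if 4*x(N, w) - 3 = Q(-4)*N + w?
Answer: 14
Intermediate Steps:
Q(I) = 0
x(N, w) = ¾ + w/4 (x(N, w) = ¾ + (0*N + w)/4 = ¾ + (0 + w)/4 = ¾ + w/4)
(x(-3, -2)*(-1 - 1*6))*(-8) = ((¾ + (¼)*(-2))*(-1 - 1*6))*(-8) = ((¾ - ½)*(-1 - 6))*(-8) = ((¼)*(-7))*(-8) = -7/4*(-8) = 14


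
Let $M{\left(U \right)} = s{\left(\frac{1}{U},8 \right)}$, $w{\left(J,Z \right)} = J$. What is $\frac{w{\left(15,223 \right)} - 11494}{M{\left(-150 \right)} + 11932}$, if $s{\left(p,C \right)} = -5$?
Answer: $- \frac{11479}{11927} \approx -0.96244$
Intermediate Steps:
$M{\left(U \right)} = -5$
$\frac{w{\left(15,223 \right)} - 11494}{M{\left(-150 \right)} + 11932} = \frac{15 - 11494}{-5 + 11932} = - \frac{11479}{11927}$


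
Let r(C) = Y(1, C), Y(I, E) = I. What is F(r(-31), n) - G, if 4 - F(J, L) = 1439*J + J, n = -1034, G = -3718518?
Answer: 3717082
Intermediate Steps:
r(C) = 1
F(J, L) = 4 - 1440*J (F(J, L) = 4 - (1439*J + J) = 4 - 1440*J)
F(r(-31), n) - G = (4 - 1440*1) - 1*(-3718518) = (4 - 1440) + 3718518 = -1436 + 3718518 = 3717082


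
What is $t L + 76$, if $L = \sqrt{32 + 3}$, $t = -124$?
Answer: $76 - 124 \sqrt{35} \approx -657.59$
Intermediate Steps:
$L = \sqrt{35} \approx 5.9161$
$t L + 76 = - 124 \sqrt{35} + 76 = 76 - 124 \sqrt{35}$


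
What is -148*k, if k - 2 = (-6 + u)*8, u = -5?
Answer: 12728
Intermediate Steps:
k = -86 (k = 2 + (-6 - 5)*8 = 2 - 11*8 = 2 - 88 = -86)
-148*k = -148*(-86) = 12728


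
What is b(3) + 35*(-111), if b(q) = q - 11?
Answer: -3893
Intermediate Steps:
b(q) = -11 + q
b(3) + 35*(-111) = (-11 + 3) + 35*(-111) = -8 - 3885 = -3893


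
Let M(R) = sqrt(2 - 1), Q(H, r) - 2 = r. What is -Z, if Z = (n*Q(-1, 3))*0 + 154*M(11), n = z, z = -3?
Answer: -154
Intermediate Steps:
Q(H, r) = 2 + r
n = -3
M(R) = 1 (M(R) = sqrt(1) = 1)
Z = 154 (Z = -3*(2 + 3)*0 + 154*1 = -3*5*0 + 154 = -15*0 + 154 = 0 + 154 = 154)
-Z = -1*154 = -154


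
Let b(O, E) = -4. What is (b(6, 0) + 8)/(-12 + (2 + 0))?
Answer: -⅖ ≈ -0.40000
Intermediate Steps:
(b(6, 0) + 8)/(-12 + (2 + 0)) = (-4 + 8)/(-12 + (2 + 0)) = 4/(-12 + 2) = 4/(-10) = -⅒*4 = -⅖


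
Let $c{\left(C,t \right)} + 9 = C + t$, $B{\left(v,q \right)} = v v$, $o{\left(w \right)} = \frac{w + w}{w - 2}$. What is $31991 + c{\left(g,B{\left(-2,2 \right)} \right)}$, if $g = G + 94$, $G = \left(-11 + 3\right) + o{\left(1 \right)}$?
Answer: $32070$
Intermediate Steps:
$o{\left(w \right)} = \frac{2 w}{-2 + w}$
$G = -10$ ($G = \left(-11 + 3\right) + 2 \cdot 1 \frac{1}{-2 + 1} = -8 + 2 \cdot 1 \frac{1}{-1} = -8 + 2 \cdot 1 \left(-1\right) = -8 - 2 = -10$)
$g = 84$ ($g = -10 + 94 = 84$)
$B{\left(v,q \right)} = v^{2}$
$c{\left(C,t \right)} = -9 + C + t$ ($c{\left(C,t \right)} = -9 + \left(C + t\right) = -9 + C + t$)
$31991 + c{\left(g,B{\left(-2,2 \right)} \right)} = 31991 + \left(-9 + 84 + \left(-2\right)^{2}\right) = 31991 + \left(-9 + 84 + 4\right) = 31991 + 79 = 32070$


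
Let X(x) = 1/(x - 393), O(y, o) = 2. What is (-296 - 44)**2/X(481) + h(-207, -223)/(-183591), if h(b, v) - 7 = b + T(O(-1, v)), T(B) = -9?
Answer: 1867634525009/183591 ≈ 1.0173e+7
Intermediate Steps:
X(x) = 1/(-393 + x)
h(b, v) = -2 + b (h(b, v) = 7 + (b - 9) = 7 + (-9 + b) = -2 + b)
(-296 - 44)**2/X(481) + h(-207, -223)/(-183591) = (-296 - 44)**2/(1/(-393 + 481)) + (-2 - 207)/(-183591) = (-340)**2/(1/88) - 209*(-1/183591) = 115600/(1/88) + 209/183591 = 115600*88 + 209/183591 = 10172800 + 209/183591 = 1867634525009/183591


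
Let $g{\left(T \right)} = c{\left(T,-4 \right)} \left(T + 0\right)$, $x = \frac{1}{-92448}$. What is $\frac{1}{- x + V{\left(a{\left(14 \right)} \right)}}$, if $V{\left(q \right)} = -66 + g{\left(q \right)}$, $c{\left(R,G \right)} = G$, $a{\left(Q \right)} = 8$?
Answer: $- \frac{92448}{9059903} \approx -0.010204$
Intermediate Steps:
$x = - \frac{1}{92448} \approx -1.0817 \cdot 10^{-5}$
$g{\left(T \right)} = - 4 T$ ($g{\left(T \right)} = - 4 \left(T + 0\right) = - 4 T$)
$V{\left(q \right)} = -66 - 4 q$
$\frac{1}{- x + V{\left(a{\left(14 \right)} \right)}} = \frac{1}{\left(-1\right) \left(- \frac{1}{92448}\right) - 98} = \frac{1}{\frac{1}{92448} - 98} = \frac{1}{- \frac{9059903}{92448}} = - \frac{92448}{9059903}$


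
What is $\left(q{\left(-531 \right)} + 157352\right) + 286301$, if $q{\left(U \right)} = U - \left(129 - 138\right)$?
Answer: $443131$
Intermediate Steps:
$q{\left(U \right)} = 9 + U$ ($q{\left(U \right)} = U - \left(129 - 138\right) = U - -9 = U + 9 = 9 + U$)
$\left(q{\left(-531 \right)} + 157352\right) + 286301 = \left(\left(9 - 531\right) + 157352\right) + 286301 = \left(-522 + 157352\right) + 286301 = 156830 + 286301 = 443131$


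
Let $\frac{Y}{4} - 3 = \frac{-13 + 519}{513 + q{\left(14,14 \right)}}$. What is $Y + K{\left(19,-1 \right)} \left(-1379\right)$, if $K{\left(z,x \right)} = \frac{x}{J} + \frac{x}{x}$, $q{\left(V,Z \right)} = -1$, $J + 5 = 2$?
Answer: $- \frac{349961}{192} \approx -1822.7$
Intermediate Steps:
$J = -3$ ($J = -5 + 2 = -3$)
$K{\left(z,x \right)} = 1 - \frac{x}{3}$ ($K{\left(z,x \right)} = \frac{x}{-3} + \frac{x}{x} = x \left(- \frac{1}{3}\right) + 1 = - \frac{x}{3} + 1 = 1 - \frac{x}{3}$)
$Y = \frac{1021}{64}$ ($Y = 12 + 4 \frac{-13 + 519}{513 - 1} = 12 + 4 \cdot \frac{506}{512} = 12 + 4 \cdot 506 \cdot \frac{1}{512} = 12 + 4 \cdot \frac{253}{256} = 12 + \frac{253}{64} = \frac{1021}{64} \approx 15.953$)
$Y + K{\left(19,-1 \right)} \left(-1379\right) = \frac{1021}{64} + \left(1 - - \frac{1}{3}\right) \left(-1379\right) = \frac{1021}{64} + \left(1 + \frac{1}{3}\right) \left(-1379\right) = \frac{1021}{64} + \frac{4}{3} \left(-1379\right) = \frac{1021}{64} - \frac{5516}{3} = - \frac{349961}{192}$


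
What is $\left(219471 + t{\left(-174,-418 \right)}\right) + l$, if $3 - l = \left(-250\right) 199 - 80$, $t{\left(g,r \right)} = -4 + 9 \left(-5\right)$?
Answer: $269255$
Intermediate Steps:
$t{\left(g,r \right)} = -49$ ($t{\left(g,r \right)} = -4 - 45 = -49$)
$l = 49833$ ($l = 3 - \left(\left(-250\right) 199 - 80\right) = 3 - \left(-49750 - 80\right) = 3 - -49830 = 3 + 49830 = 49833$)
$\left(219471 + t{\left(-174,-418 \right)}\right) + l = \left(219471 - 49\right) + 49833 = 219422 + 49833 = 269255$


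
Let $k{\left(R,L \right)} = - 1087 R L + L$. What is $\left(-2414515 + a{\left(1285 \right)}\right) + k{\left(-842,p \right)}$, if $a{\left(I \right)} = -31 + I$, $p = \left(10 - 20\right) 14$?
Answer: $-130548961$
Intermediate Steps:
$p = -140$ ($p = \left(-10\right) 14 = -140$)
$k{\left(R,L \right)} = L - 1087 L R$ ($k{\left(R,L \right)} = - 1087 L R + L = L - 1087 L R$)
$\left(-2414515 + a{\left(1285 \right)}\right) + k{\left(-842,p \right)} = \left(-2414515 + \left(-31 + 1285\right)\right) - 140 \left(1 - -915254\right) = \left(-2414515 + 1254\right) - 140 \left(1 + 915254\right) = -2413261 - 128135700 = -130548961$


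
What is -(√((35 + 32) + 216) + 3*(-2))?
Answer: 6 - √283 ≈ -10.823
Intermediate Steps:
-(√((35 + 32) + 216) + 3*(-2)) = -(√(67 + 216) - 6) = -(√283 - 6) = -(-6 + √283) = 6 - √283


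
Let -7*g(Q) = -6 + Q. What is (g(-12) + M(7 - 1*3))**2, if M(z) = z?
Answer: 2116/49 ≈ 43.184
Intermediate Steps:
g(Q) = 6/7 - Q/7 (g(Q) = -(-6 + Q)/7 = 6/7 - Q/7)
(g(-12) + M(7 - 1*3))**2 = ((6/7 - 1/7*(-12)) + (7 - 1*3))**2 = ((6/7 + 12/7) + (7 - 3))**2 = (18/7 + 4)**2 = (46/7)**2 = 2116/49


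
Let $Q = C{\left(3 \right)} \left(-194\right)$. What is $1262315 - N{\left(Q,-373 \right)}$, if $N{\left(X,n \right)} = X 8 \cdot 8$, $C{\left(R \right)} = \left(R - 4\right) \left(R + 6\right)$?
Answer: $1150571$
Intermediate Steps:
$C{\left(R \right)} = \left(-4 + R\right) \left(6 + R\right)$
$Q = 1746$ ($Q = \left(-24 + 3^{2} + 2 \cdot 3\right) \left(-194\right) = \left(-24 + 9 + 6\right) \left(-194\right) = \left(-9\right) \left(-194\right) = 1746$)
$N{\left(X,n \right)} = 64 X$ ($N{\left(X,n \right)} = 8 X 8 = 64 X$)
$1262315 - N{\left(Q,-373 \right)} = 1262315 - 64 \cdot 1746 = 1262315 - 111744 = 1150571$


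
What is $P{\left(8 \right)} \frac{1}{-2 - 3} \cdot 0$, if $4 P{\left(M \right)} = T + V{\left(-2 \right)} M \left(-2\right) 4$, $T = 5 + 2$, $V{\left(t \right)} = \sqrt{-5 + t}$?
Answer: $0$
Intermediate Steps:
$T = 7$
$P{\left(M \right)} = \frac{7}{4} - 2 i M \sqrt{7}$ ($P{\left(M \right)} = \frac{7 + \sqrt{-5 - 2} M \left(-2\right) 4}{4} = \frac{7 + \sqrt{-7} M \left(-2\right) 4}{4} = \frac{7 + i \sqrt{7} M \left(-2\right) 4}{4} = \frac{7 + i M \sqrt{7} \left(-2\right) 4}{4} = \frac{7 + - 2 i M \sqrt{7} \cdot 4}{4} = \frac{7 - 8 i M \sqrt{7}}{4} = \frac{7}{4} - 2 i M \sqrt{7}$)
$P{\left(8 \right)} \frac{1}{-2 - 3} \cdot 0 = \left(\frac{7}{4} - 2 i 8 \sqrt{7}\right) \frac{1}{-2 - 3} \cdot 0 = \left(\frac{7}{4} - 16 i \sqrt{7}\right) \frac{1}{-5} \cdot 0 = \left(\frac{7}{4} - 16 i \sqrt{7}\right) \left(\left(- \frac{1}{5}\right) 0\right) = \left(\frac{7}{4} - 16 i \sqrt{7}\right) 0 = 0$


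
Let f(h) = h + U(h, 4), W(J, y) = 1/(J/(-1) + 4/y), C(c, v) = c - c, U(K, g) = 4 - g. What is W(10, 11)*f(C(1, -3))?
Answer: 0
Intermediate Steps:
C(c, v) = 0
W(J, y) = 1/(-J + 4/y) (W(J, y) = 1/(J*(-1) + 4/y) = 1/(-J + 4/y))
f(h) = h (f(h) = h + (4 - 1*4) = h + (4 - 4) = h + 0 = h)
W(10, 11)*f(C(1, -3)) = -1*11/(-4 + 10*11)*0 = -1*11/(-4 + 110)*0 = -1*11/106*0 = -1*11*1/106*0 = -11/106*0 = 0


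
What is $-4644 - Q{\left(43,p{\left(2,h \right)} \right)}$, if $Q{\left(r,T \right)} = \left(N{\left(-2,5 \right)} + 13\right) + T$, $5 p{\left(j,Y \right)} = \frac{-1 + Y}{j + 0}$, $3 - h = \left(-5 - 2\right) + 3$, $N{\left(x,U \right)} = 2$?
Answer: $- \frac{23298}{5} \approx -4659.6$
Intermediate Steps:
$h = 7$ ($h = 3 - \left(\left(-5 - 2\right) + 3\right) = 3 - \left(-7 + 3\right) = 3 - -4 = 3 + 4 = 7$)
$p{\left(j,Y \right)} = \frac{-1 + Y}{5 j}$ ($p{\left(j,Y \right)} = \frac{\left(-1 + Y\right) \frac{1}{j + 0}}{5} = \frac{\left(-1 + Y\right) \frac{1}{j}}{5} = \frac{\frac{1}{j} \left(-1 + Y\right)}{5} = \frac{-1 + Y}{5 j}$)
$Q{\left(r,T \right)} = 15 + T$ ($Q{\left(r,T \right)} = \left(2 + 13\right) + T = 15 + T$)
$-4644 - Q{\left(43,p{\left(2,h \right)} \right)} = -4644 - \left(15 + \frac{-1 + 7}{5 \cdot 2}\right) = -4644 - \left(15 + \frac{1}{5} \cdot \frac{1}{2} \cdot 6\right) = -4644 - \left(15 + \frac{3}{5}\right) = -4644 - \frac{78}{5} = - \frac{23298}{5}$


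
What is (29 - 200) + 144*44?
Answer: 6165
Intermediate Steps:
(29 - 200) + 144*44 = -171 + 6336 = 6165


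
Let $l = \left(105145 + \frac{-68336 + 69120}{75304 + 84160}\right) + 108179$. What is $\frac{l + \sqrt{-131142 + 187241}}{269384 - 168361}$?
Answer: $\frac{4252187390}{2013691459} + \frac{\sqrt{56099}}{101023} \approx 2.114$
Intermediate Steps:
$l = \frac{4252187390}{19933}$ ($l = \left(105145 + \frac{784}{159464}\right) + 108179 = \left(105145 + 784 \cdot \frac{1}{159464}\right) + 108179 = \left(105145 + \frac{98}{19933}\right) + 108179 = \frac{2095855383}{19933} + 108179 = \frac{4252187390}{19933} \approx 2.1332 \cdot 10^{5}$)
$\frac{l + \sqrt{-131142 + 187241}}{269384 - 168361} = \frac{\frac{4252187390}{19933} + \sqrt{-131142 + 187241}}{269384 - 168361} = \frac{\frac{4252187390}{19933} + \sqrt{56099}}{101023} = \left(\frac{4252187390}{19933} + \sqrt{56099}\right) \frac{1}{101023} = \frac{4252187390}{2013691459} + \frac{\sqrt{56099}}{101023}$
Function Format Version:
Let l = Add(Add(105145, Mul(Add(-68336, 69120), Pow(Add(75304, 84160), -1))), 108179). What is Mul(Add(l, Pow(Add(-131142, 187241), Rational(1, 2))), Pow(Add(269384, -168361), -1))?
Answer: Add(Rational(4252187390, 2013691459), Mul(Rational(1, 101023), Pow(56099, Rational(1, 2)))) ≈ 2.1140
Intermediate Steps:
l = Rational(4252187390, 19933) (l = Add(Add(105145, Mul(784, Pow(159464, -1))), 108179) = Add(Add(105145, Mul(784, Rational(1, 159464))), 108179) = Add(Add(105145, Rational(98, 19933)), 108179) = Add(Rational(2095855383, 19933), 108179) = Rational(4252187390, 19933) ≈ 2.1332e+5)
Mul(Add(l, Pow(Add(-131142, 187241), Rational(1, 2))), Pow(Add(269384, -168361), -1)) = Mul(Add(Rational(4252187390, 19933), Pow(Add(-131142, 187241), Rational(1, 2))), Pow(Add(269384, -168361), -1)) = Mul(Add(Rational(4252187390, 19933), Pow(56099, Rational(1, 2))), Pow(101023, -1)) = Mul(Add(Rational(4252187390, 19933), Pow(56099, Rational(1, 2))), Rational(1, 101023)) = Add(Rational(4252187390, 2013691459), Mul(Rational(1, 101023), Pow(56099, Rational(1, 2))))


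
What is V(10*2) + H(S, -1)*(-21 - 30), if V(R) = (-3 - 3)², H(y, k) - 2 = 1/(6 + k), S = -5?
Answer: -381/5 ≈ -76.200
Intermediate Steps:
H(y, k) = 2 + 1/(6 + k)
V(R) = 36 (V(R) = (-6)² = 36)
V(10*2) + H(S, -1)*(-21 - 30) = 36 + ((13 + 2*(-1))/(6 - 1))*(-21 - 30) = 36 + ((13 - 2)/5)*(-51) = 36 + ((⅕)*11)*(-51) = 36 + (11/5)*(-51) = 36 - 561/5 = -381/5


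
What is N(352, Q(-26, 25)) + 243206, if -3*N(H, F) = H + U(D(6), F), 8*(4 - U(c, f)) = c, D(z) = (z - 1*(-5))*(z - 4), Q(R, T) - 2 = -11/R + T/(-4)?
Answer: 972353/4 ≈ 2.4309e+5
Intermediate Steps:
Q(R, T) = 2 - 11/R - T/4 (Q(R, T) = 2 + (-11/R + T/(-4)) = 2 + (-11/R + T*(-¼)) = 2 + (-11/R - T/4) = 2 - 11/R - T/4)
D(z) = (-4 + z)*(5 + z) (D(z) = (z + 5)*(-4 + z) = (5 + z)*(-4 + z) = (-4 + z)*(5 + z))
U(c, f) = 4 - c/8
N(H, F) = -5/12 - H/3 (N(H, F) = -(H + (4 - (-20 + 6 + 6²)/8))/3 = -(H + (4 - (-20 + 6 + 36)/8))/3 = -(H + (4 - ⅛*22))/3 = -(H + (4 - 11/4))/3 = -(H + 5/4)/3 = -(5/4 + H)/3 = -5/12 - H/3)
N(352, Q(-26, 25)) + 243206 = (-5/12 - ⅓*352) + 243206 = (-5/12 - 352/3) + 243206 = -471/4 + 243206 = 972353/4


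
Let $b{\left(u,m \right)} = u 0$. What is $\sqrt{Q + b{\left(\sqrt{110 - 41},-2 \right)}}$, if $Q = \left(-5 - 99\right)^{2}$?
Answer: $104$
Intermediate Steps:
$b{\left(u,m \right)} = 0$
$Q = 10816$ ($Q = \left(-104\right)^{2} = 10816$)
$\sqrt{Q + b{\left(\sqrt{110 - 41},-2 \right)}} = \sqrt{10816 + 0} = \sqrt{10816} = 104$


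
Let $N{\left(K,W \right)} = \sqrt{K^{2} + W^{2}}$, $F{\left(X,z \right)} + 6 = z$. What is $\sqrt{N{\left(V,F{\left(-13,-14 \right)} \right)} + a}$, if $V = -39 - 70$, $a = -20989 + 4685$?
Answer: $\sqrt{-16304 + \sqrt{12281}} \approx 127.25 i$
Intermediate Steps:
$a = -16304$
$F{\left(X,z \right)} = -6 + z$
$V = -109$ ($V = -39 - 70 = -109$)
$\sqrt{N{\left(V,F{\left(-13,-14 \right)} \right)} + a} = \sqrt{\sqrt{\left(-109\right)^{2} + \left(-6 - 14\right)^{2}} - 16304} = \sqrt{\sqrt{11881 + \left(-20\right)^{2}} - 16304} = \sqrt{\sqrt{11881 + 400} - 16304} = \sqrt{\sqrt{12281} - 16304} = \sqrt{-16304 + \sqrt{12281}}$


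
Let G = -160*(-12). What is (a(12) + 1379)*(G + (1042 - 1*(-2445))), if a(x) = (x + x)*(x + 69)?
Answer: 17967461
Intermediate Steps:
a(x) = 2*x*(69 + x) (a(x) = (2*x)*(69 + x) = 2*x*(69 + x))
G = 1920 (G = -2*(-960) = 1920)
(a(12) + 1379)*(G + (1042 - 1*(-2445))) = (2*12*(69 + 12) + 1379)*(1920 + (1042 - 1*(-2445))) = (2*12*81 + 1379)*(1920 + (1042 + 2445)) = (1944 + 1379)*(1920 + 3487) = 3323*5407 = 17967461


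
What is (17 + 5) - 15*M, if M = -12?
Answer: 202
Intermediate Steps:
(17 + 5) - 15*M = (17 + 5) - 15*(-12) = 22 + 180 = 202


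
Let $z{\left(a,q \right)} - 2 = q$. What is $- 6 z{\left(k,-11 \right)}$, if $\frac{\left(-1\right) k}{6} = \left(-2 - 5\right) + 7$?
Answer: $54$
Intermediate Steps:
$k = 0$ ($k = - 6 \left(\left(-2 - 5\right) + 7\right) = - 6 \left(-7 + 7\right) = \left(-6\right) 0 = 0$)
$z{\left(a,q \right)} = 2 + q$
$- 6 z{\left(k,-11 \right)} = - 6 \left(2 - 11\right) = \left(-6\right) \left(-9\right) = 54$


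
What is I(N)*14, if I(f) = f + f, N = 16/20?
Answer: 112/5 ≈ 22.400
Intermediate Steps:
N = ⅘ (N = 16*(1/20) = ⅘ ≈ 0.80000)
I(f) = 2*f
I(N)*14 = (2*(⅘))*14 = (8/5)*14 = 112/5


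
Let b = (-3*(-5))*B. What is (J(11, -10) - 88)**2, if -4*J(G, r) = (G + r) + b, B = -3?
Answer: 5929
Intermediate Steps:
b = -45 (b = -3*(-5)*(-3) = 15*(-3) = -45)
J(G, r) = 45/4 - G/4 - r/4 (J(G, r) = -((G + r) - 45)/4 = -(-45 + G + r)/4 = 45/4 - G/4 - r/4)
(J(11, -10) - 88)**2 = ((45/4 - 1/4*11 - 1/4*(-10)) - 88)**2 = ((45/4 - 11/4 + 5/2) - 88)**2 = (11 - 88)**2 = (-77)**2 = 5929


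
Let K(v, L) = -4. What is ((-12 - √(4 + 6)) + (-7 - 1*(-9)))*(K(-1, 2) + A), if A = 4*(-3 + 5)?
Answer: -40 - 4*√10 ≈ -52.649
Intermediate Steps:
A = 8 (A = 4*2 = 8)
((-12 - √(4 + 6)) + (-7 - 1*(-9)))*(K(-1, 2) + A) = ((-12 - √(4 + 6)) + (-7 - 1*(-9)))*(-4 + 8) = ((-12 - √10) + (-7 + 9))*4 = ((-12 - √10) + 2)*4 = (-10 - √10)*4 = -40 - 4*√10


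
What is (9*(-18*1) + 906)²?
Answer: 553536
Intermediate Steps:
(9*(-18*1) + 906)² = (9*(-18) + 906)² = (-162 + 906)² = 744² = 553536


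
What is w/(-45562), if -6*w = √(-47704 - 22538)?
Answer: I*√70242/273372 ≈ 0.00096949*I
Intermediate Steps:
w = -I*√70242/6 (w = -√(-47704 - 22538)/6 = -I*√70242/6 ≈ -44.172*I)
w/(-45562) = -I*√70242/6/(-45562) = -I*√70242/6*(-1/45562) = I*√70242/273372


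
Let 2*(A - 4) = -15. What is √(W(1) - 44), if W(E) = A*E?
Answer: I*√190/2 ≈ 6.892*I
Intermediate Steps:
A = -7/2 (A = 4 + (½)*(-15) = 4 - 15/2 = -7/2 ≈ -3.5000)
W(E) = -7*E/2
√(W(1) - 44) = √(-7/2*1 - 44) = √(-7/2 - 44) = √(-95/2) = I*√190/2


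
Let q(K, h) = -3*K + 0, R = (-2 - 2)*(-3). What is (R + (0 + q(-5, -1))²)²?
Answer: 56169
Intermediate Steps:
R = 12 (R = -4*(-3) = 12)
q(K, h) = -3*K
(R + (0 + q(-5, -1))²)² = (12 + (0 - 3*(-5))²)² = (12 + (0 + 15)²)² = (12 + 15²)² = (12 + 225)² = 237² = 56169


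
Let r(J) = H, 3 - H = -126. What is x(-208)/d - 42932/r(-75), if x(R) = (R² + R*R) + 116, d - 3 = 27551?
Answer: -585885626/1777233 ≈ -329.66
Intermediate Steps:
H = 129 (H = 3 - 1*(-126) = 3 + 126 = 129)
r(J) = 129
d = 27554 (d = 3 + 27551 = 27554)
x(R) = 116 + 2*R² (x(R) = (R² + R²) + 116 = 2*R² + 116 = 116 + 2*R²)
x(-208)/d - 42932/r(-75) = (116 + 2*(-208)²)/27554 - 42932/129 = (116 + 2*43264)*(1/27554) - 42932*1/129 = (116 + 86528)*(1/27554) - 42932/129 = 86644*(1/27554) - 42932/129 = 43322/13777 - 42932/129 = -585885626/1777233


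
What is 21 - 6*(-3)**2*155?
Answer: -8349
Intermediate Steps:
21 - 6*(-3)**2*155 = 21 - 6*9*155 = 21 - 54*155 = 21 - 8370 = -8349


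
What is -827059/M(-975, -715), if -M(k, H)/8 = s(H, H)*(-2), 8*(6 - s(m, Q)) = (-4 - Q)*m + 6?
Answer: -827059/1016814 ≈ -0.81338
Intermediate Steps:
s(m, Q) = 21/4 - m*(-4 - Q)/8 (s(m, Q) = 6 - ((-4 - Q)*m + 6)/8 = 6 - (m*(-4 - Q) + 6)/8 = 6 - (6 + m*(-4 - Q))/8 = 6 + (-¾ - m*(-4 - Q)/8) = 21/4 - m*(-4 - Q)/8)
M(k, H) = 84 + 2*H² + 8*H (M(k, H) = -8*(21/4 + H/2 + H*H/8)*(-2) = -8*(21/4 + H/2 + H²/8)*(-2) = -8*(-21/2 - H - H²/4) = 84 + 2*H² + 8*H)
-827059/M(-975, -715) = -827059/(84 + 2*(-715)² + 8*(-715)) = -827059/(84 + 2*511225 - 5720) = -827059/(84 + 1022450 - 5720) = -827059/1016814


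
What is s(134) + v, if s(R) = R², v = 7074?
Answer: 25030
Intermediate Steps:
s(134) + v = 134² + 7074 = 17956 + 7074 = 25030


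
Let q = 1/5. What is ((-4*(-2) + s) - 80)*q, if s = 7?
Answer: -13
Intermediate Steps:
q = ⅕ ≈ 0.20000
((-4*(-2) + s) - 80)*q = ((-4*(-2) + 7) - 80)*(⅕) = ((8 + 7) - 80)*(⅕) = (15 - 80)*(⅕) = -65*⅕ = -13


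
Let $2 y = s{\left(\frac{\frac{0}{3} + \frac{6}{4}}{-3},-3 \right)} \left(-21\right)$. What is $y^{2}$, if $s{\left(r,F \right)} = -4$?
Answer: $1764$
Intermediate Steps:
$y = 42$ ($y = \frac{\left(-4\right) \left(-21\right)}{2} = \frac{1}{2} \cdot 84 = 42$)
$y^{2} = 42^{2} = 1764$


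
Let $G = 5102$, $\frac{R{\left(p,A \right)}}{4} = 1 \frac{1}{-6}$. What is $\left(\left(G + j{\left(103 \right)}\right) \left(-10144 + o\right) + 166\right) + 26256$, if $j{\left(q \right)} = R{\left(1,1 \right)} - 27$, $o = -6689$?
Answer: $-85389831$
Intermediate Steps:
$R{\left(p,A \right)} = - \frac{2}{3}$ ($R{\left(p,A \right)} = 4 \cdot 1 \frac{1}{-6} = 4 \cdot 1 \left(- \frac{1}{6}\right) = 4 \left(- \frac{1}{6}\right) = - \frac{2}{3}$)
$j{\left(q \right)} = - \frac{83}{3}$ ($j{\left(q \right)} = - \frac{2}{3} - 27 = - \frac{83}{3}$)
$\left(\left(G + j{\left(103 \right)}\right) \left(-10144 + o\right) + 166\right) + 26256 = \left(\left(5102 - \frac{83}{3}\right) \left(-10144 - 6689\right) + 166\right) + 26256 = \left(\frac{15223}{3} \left(-16833\right) + 166\right) + 26256 = \left(-85416253 + 166\right) + 26256 = -85416087 + 26256 = -85389831$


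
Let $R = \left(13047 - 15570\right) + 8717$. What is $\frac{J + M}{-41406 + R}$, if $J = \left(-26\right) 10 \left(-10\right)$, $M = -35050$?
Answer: $\frac{16225}{17606} \approx 0.92156$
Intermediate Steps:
$J = 2600$ ($J = \left(-260\right) \left(-10\right) = 2600$)
$R = 6194$ ($R = -2523 + 8717 = 6194$)
$\frac{J + M}{-41406 + R} = \frac{2600 - 35050}{-41406 + 6194} = - \frac{32450}{-35212} = \left(-32450\right) \left(- \frac{1}{35212}\right) = \frac{16225}{17606}$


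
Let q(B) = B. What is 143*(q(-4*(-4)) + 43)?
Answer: 8437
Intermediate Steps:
143*(q(-4*(-4)) + 43) = 143*(-4*(-4) + 43) = 143*(16 + 43) = 143*59 = 8437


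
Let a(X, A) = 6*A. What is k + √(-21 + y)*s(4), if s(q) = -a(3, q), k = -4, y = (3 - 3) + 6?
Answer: -4 - 24*I*√15 ≈ -4.0 - 92.952*I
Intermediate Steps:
y = 6 (y = 0 + 6 = 6)
s(q) = -6*q
k + √(-21 + y)*s(4) = -4 + √(-21 + 6)*(-6*4) = -4 + √(-15)*(-24) = -4 + (I*√15)*(-24) = -4 - 24*I*√15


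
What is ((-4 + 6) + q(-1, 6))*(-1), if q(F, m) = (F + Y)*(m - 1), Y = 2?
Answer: -7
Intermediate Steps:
q(F, m) = (-1 + m)*(2 + F) (q(F, m) = (F + 2)*(m - 1) = (2 + F)*(-1 + m) = (-1 + m)*(2 + F))
((-4 + 6) + q(-1, 6))*(-1) = ((-4 + 6) + (-2 - 1*(-1) + 2*6 - 1*6))*(-1) = (2 + (-2 + 1 + 12 - 6))*(-1) = (2 + 5)*(-1) = 7*(-1) = -7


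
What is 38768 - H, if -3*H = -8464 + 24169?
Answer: 44003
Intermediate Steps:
H = -5235 (H = -(-8464 + 24169)/3 = -⅓*15705 = -5235)
38768 - H = 38768 - 1*(-5235) = 38768 + 5235 = 44003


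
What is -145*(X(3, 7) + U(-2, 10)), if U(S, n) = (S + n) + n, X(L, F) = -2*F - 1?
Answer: -435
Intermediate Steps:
X(L, F) = -1 - 2*F
U(S, n) = S + 2*n
-145*(X(3, 7) + U(-2, 10)) = -145*((-1 - 2*7) + (-2 + 2*10)) = -145*((-1 - 14) + (-2 + 20)) = -145*(-15 + 18) = -145*3 = -435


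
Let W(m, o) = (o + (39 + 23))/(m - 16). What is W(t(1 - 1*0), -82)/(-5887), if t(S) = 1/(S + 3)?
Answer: -80/370881 ≈ -0.00021570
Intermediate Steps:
t(S) = 1/(3 + S)
W(m, o) = (62 + o)/(-16 + m) (W(m, o) = (o + 62)/(-16 + m) = (62 + o)/(-16 + m))
W(t(1 - 1*0), -82)/(-5887) = ((62 - 82)/(-16 + 1/(3 + (1 - 1*0))))/(-5887) = (-20/(-16 + 1/(3 + (1 + 0))))*(-1/5887) = (-20/(-16 + 1/(3 + 1)))*(-1/5887) = (-20/(-16 + 1/4))*(-1/5887) = (-20/(-63/4))*(-1/5887) = -4/63*(-20)*(-1/5887) = (80/63)*(-1/5887) = -80/370881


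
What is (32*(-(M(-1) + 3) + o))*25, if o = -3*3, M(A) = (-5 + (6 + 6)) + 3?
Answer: -17600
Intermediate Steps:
M(A) = 10 (M(A) = (-5 + 12) + 3 = 7 + 3 = 10)
o = -9
(32*(-(M(-1) + 3) + o))*25 = (32*(-(10 + 3) - 9))*25 = (32*(-1*13 - 9))*25 = (32*(-13 - 9))*25 = (32*(-22))*25 = -704*25 = -17600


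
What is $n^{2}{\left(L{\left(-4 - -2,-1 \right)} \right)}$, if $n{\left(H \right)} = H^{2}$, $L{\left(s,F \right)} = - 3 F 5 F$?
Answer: $50625$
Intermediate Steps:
$L{\left(s,F \right)} = - 15 F^{2}$ ($L{\left(s,F \right)} = - 15 F F = - 15 F^{2}$)
$n^{2}{\left(L{\left(-4 - -2,-1 \right)} \right)} = \left(\left(- 15 \left(-1\right)^{2}\right)^{2}\right)^{2} = \left(\left(\left(-15\right) 1\right)^{2}\right)^{2} = \left(\left(-15\right)^{2}\right)^{2} = 225^{2} = 50625$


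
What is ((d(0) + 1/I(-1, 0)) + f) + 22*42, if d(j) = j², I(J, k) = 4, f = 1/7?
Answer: 25883/28 ≈ 924.39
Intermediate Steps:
f = ⅐ ≈ 0.14286
((d(0) + 1/I(-1, 0)) + f) + 22*42 = ((0² + 1/4) + ⅐) + 22*42 = ((0 + ¼) + ⅐) + 924 = (¼ + ⅐) + 924 = 11/28 + 924 = 25883/28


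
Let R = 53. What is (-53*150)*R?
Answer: -421350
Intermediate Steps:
(-53*150)*R = -53*150*53 = -7950*53 = -421350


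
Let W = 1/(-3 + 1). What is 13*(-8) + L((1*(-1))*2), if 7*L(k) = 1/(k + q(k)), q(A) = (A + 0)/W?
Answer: -1455/14 ≈ -103.93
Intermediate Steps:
W = -1/2 (W = 1/(-2) = -1/2 ≈ -0.50000)
q(A) = -2*A (q(A) = (A + 0)/(-1/2) = A*(-2) = -2*A)
L(k) = -1/(7*k) (L(k) = 1/(7*(k - 2*k)) = 1/(7*((-k))) = (-1/k)/7 = -1/(7*k))
13*(-8) + L((1*(-1))*2) = 13*(-8) - 1/(7*((1*(-1))*2)) = -104 - 1/(7*((-1*2))) = -104 - 1/7/(-2) = -104 - 1/7*(-1/2) = -104 + 1/14 = -1455/14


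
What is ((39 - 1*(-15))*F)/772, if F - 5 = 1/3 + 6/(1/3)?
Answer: 315/193 ≈ 1.6321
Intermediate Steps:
F = 70/3 (F = 5 + (1/3 + 6/(1/3)) = 5 + (1*(⅓) + 6/(⅓)) = 5 + (⅓ + 6*3) = 5 + (⅓ + 18) = 5 + 55/3 = 70/3 ≈ 23.333)
((39 - 1*(-15))*F)/772 = ((39 - 1*(-15))*(70/3))/772 = ((39 + 15)*(70/3))*(1/772) = (54*(70/3))*(1/772) = 1260*(1/772) = 315/193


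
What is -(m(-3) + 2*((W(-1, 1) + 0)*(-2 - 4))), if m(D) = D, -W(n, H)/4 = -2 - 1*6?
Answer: 387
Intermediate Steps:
W(n, H) = 32 (W(n, H) = -4*(-2 - 1*6) = -4*(-2 - 6) = -4*(-8) = 32)
-(m(-3) + 2*((W(-1, 1) + 0)*(-2 - 4))) = -(-3 + 2*((32 + 0)*(-2 - 4))) = -(-3 + 2*(32*(-6))) = -(-3 + 2*(-192)) = -(-3 - 384) = -1*(-387) = 387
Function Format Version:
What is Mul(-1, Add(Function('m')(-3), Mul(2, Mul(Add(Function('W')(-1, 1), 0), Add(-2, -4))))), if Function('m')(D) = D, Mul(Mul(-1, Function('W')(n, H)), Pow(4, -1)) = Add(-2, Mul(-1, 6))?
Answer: 387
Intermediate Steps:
Function('W')(n, H) = 32 (Function('W')(n, H) = Mul(-4, Add(-2, Mul(-1, 6))) = Mul(-4, Add(-2, -6)) = Mul(-4, -8) = 32)
Mul(-1, Add(Function('m')(-3), Mul(2, Mul(Add(Function('W')(-1, 1), 0), Add(-2, -4))))) = Mul(-1, Add(-3, Mul(2, Mul(Add(32, 0), Add(-2, -4))))) = Mul(-1, Add(-3, Mul(2, Mul(32, -6)))) = Mul(-1, Add(-3, Mul(2, -192))) = Mul(-1, Add(-3, -384)) = Mul(-1, -387) = 387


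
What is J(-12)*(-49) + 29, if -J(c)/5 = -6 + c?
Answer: -4381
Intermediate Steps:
J(c) = 30 - 5*c (J(c) = -5*(-6 + c) = 30 - 5*c)
J(-12)*(-49) + 29 = (30 - 5*(-12))*(-49) + 29 = (30 + 60)*(-49) + 29 = 90*(-49) + 29 = -4410 + 29 = -4381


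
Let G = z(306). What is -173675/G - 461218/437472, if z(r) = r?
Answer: -68207063/119952 ≈ -568.62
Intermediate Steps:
G = 306
-173675/G - 461218/437472 = -173675/306 - 461218/437472 = -173675*1/306 - 461218*1/437472 = -173675/306 - 7439/7056 = -68207063/119952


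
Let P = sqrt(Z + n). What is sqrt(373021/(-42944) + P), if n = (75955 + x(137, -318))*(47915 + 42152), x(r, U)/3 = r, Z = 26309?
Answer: sqrt(-2068571 + 238144*sqrt(6878082831))/488 ≈ 287.97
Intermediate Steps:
x(r, U) = 3*r
n = 6878056522 (n = (75955 + 3*137)*(47915 + 42152) = (75955 + 411)*90067 = 76366*90067 = 6878056522)
P = sqrt(6878082831) (P = sqrt(26309 + 6878056522) = sqrt(6878082831) ≈ 82934.)
sqrt(373021/(-42944) + P) = sqrt(373021/(-42944) + sqrt(6878082831)) = sqrt(373021*(-1/42944) + sqrt(6878082831)) = sqrt(-33911/3904 + sqrt(6878082831))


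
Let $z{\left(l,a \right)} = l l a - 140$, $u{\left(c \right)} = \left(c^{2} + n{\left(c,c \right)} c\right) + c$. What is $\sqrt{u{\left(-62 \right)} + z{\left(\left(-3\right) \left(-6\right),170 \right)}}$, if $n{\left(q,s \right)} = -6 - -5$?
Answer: $4 \sqrt{3674} \approx 242.45$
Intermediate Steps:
$n{\left(q,s \right)} = -1$ ($n{\left(q,s \right)} = -6 + 5 = -1$)
$u{\left(c \right)} = c^{2}$ ($u{\left(c \right)} = \left(c^{2} - c\right) + c = c^{2}$)
$z{\left(l,a \right)} = -140 + a l^{2}$ ($z{\left(l,a \right)} = l^{2} a - 140 = a l^{2} - 140 = -140 + a l^{2}$)
$\sqrt{u{\left(-62 \right)} + z{\left(\left(-3\right) \left(-6\right),170 \right)}} = \sqrt{\left(-62\right)^{2} - \left(140 - 170 \left(\left(-3\right) \left(-6\right)\right)^{2}\right)} = \sqrt{3844 - \left(140 - 170 \cdot 18^{2}\right)} = \sqrt{3844 + \left(-140 + 170 \cdot 324\right)} = \sqrt{3844 + \left(-140 + 55080\right)} = \sqrt{3844 + 54940} = \sqrt{58784} = 4 \sqrt{3674}$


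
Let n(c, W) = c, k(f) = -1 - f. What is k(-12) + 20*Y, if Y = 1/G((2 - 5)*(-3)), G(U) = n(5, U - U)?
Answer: 15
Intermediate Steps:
G(U) = 5
Y = 1/5 ≈ 0.20000
k(-12) + 20*Y = (-1 - 1*(-12)) + 20*(1/5) = (-1 + 12) + 4 = 11 + 4 = 15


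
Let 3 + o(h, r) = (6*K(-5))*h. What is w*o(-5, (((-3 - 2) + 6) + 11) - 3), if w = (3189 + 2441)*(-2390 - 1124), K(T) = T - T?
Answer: 59351460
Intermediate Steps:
K(T) = 0
o(h, r) = -3 (o(h, r) = -3 + (6*0)*h = -3 + 0*h = -3 + 0 = -3)
w = -19783820 (w = 5630*(-3514) = -19783820)
w*o(-5, (((-3 - 2) + 6) + 11) - 3) = -19783820*(-3) = 59351460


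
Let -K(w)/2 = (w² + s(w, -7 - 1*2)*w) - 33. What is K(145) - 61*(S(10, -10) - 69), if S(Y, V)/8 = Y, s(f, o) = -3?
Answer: -41785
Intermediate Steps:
S(Y, V) = 8*Y
K(w) = 66 - 2*w² + 6*w (K(w) = -2*((w² - 3*w) - 33) = -2*(-33 + w² - 3*w) = 66 - 2*w² + 6*w)
K(145) - 61*(S(10, -10) - 69) = (66 - 2*145² + 6*145) - 61*(8*10 - 69) = (66 - 2*21025 + 870) - 61*(80 - 69) = (66 - 42050 + 870) - 61*11 = -41114 - 1*671 = -41114 - 671 = -41785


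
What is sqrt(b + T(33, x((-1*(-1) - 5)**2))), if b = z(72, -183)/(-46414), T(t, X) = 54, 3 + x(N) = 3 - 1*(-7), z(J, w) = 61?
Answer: sqrt(116327176130)/46414 ≈ 7.3484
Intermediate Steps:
x(N) = 7 (x(N) = -3 + (3 - 1*(-7)) = -3 + (3 + 7) = -3 + 10 = 7)
b = -61/46414 (b = 61/(-46414) = 61*(-1/46414) = -61/46414 ≈ -0.0013143)
sqrt(b + T(33, x((-1*(-1) - 5)**2))) = sqrt(-61/46414 + 54) = sqrt(2506295/46414) = sqrt(116327176130)/46414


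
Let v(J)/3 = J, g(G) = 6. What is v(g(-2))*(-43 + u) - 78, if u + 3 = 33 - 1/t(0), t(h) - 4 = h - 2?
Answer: -321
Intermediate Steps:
t(h) = 2 + h (t(h) = 4 + (h - 2) = 4 + (-2 + h) = 2 + h)
v(J) = 3*J
u = 59/2 (u = -3 + (33 - 1/(2 + 0)) = -3 + (33 - 1/2) = -3 + 65/2 = 59/2 ≈ 29.500)
v(g(-2))*(-43 + u) - 78 = (3*6)*(-43 + 59/2) - 78 = 18*(-27/2) - 78 = -243 - 78 = -321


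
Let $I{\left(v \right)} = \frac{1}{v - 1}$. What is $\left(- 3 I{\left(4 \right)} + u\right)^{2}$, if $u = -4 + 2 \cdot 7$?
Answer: $81$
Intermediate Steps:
$I{\left(v \right)} = \frac{1}{-1 + v}$
$u = 10$ ($u = -4 + 14 = 10$)
$\left(- 3 I{\left(4 \right)} + u\right)^{2} = \left(- \frac{3}{-1 + 4} + 10\right)^{2} = \left(- \frac{3}{3} + 10\right)^{2} = \left(\left(-3\right) \frac{1}{3} + 10\right)^{2} = \left(-1 + 10\right)^{2} = 9^{2} = 81$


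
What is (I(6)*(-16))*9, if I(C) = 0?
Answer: 0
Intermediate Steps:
(I(6)*(-16))*9 = (0*(-16))*9 = 0*9 = 0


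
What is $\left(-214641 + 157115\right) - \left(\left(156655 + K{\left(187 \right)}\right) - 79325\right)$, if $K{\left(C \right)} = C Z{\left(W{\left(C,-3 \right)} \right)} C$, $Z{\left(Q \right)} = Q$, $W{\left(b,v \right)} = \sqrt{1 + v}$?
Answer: $-134856 - 34969 i \sqrt{2} \approx -1.3486 \cdot 10^{5} - 49454.0 i$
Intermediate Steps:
$K{\left(C \right)} = i \sqrt{2} C^{2}$ ($K{\left(C \right)} = C \sqrt{1 - 3} C = C \sqrt{-2} C = C i \sqrt{2} C = i C \sqrt{2} C = i \sqrt{2} C^{2}$)
$\left(-214641 + 157115\right) - \left(\left(156655 + K{\left(187 \right)}\right) - 79325\right) = \left(-214641 + 157115\right) - \left(\left(156655 + i \sqrt{2} \cdot 187^{2}\right) - 79325\right) = -57526 - \left(\left(156655 + i \sqrt{2} \cdot 34969\right) - 79325\right) = -57526 - \left(\left(156655 + 34969 i \sqrt{2}\right) - 79325\right) = -57526 - \left(77330 + 34969 i \sqrt{2}\right) = -134856 - 34969 i \sqrt{2}$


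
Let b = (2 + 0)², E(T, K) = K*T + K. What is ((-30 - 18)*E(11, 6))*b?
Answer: -13824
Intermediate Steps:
E(T, K) = K + K*T
b = 4 (b = 2² = 4)
((-30 - 18)*E(11, 6))*b = ((-30 - 18)*(6*(1 + 11)))*4 = -288*12*4 = -48*72*4 = -3456*4 = -13824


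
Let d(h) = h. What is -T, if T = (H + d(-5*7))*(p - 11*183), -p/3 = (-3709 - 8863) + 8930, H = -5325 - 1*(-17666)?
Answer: -109683378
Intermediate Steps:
H = 12341 (H = -5325 + 17666 = 12341)
p = 10926 (p = -3*((-3709 - 8863) + 8930) = -3*(-12572 + 8930) = -3*(-3642) = 10926)
T = 109683378 (T = (12341 - 5*7)*(10926 - 11*183) = (12341 - 35)*(10926 - 2013) = 12306*8913 = 109683378)
-T = -1*109683378 = -109683378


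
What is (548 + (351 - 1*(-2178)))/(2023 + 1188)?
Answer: 3077/3211 ≈ 0.95827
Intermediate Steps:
(548 + (351 - 1*(-2178)))/(2023 + 1188) = (548 + (351 + 2178))/3211 = (548 + 2529)*(1/3211) = 3077*(1/3211) = 3077/3211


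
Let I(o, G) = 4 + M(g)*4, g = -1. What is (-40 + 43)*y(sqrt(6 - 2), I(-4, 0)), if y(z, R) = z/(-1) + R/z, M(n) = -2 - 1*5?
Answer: -42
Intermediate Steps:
M(n) = -7 (M(n) = -2 - 5 = -7)
I(o, G) = -24 (I(o, G) = 4 - 7*4 = 4 - 28 = -24)
y(z, R) = -z + R/z (y(z, R) = z*(-1) + R/z = -z + R/z)
(-40 + 43)*y(sqrt(6 - 2), I(-4, 0)) = (-40 + 43)*(-sqrt(6 - 2) - 24/sqrt(6 - 2)) = 3*(-sqrt(4) - 24/(sqrt(4))) = 3*(-1*2 - 24/2) = 3*(-2 - 24*1/2) = 3*(-2 - 12) = 3*(-14) = -42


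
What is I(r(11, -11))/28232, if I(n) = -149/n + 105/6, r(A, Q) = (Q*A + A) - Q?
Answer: 3763/5589936 ≈ 0.00067317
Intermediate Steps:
r(A, Q) = A - Q + A*Q (r(A, Q) = (A*Q + A) - Q = (A + A*Q) - Q = A - Q + A*Q)
I(n) = 35/2 - 149/n (I(n) = -149/n + 105*(⅙) = -149/n + 35/2 = 35/2 - 149/n)
I(r(11, -11))/28232 = (35/2 - 149/(11 - 1*(-11) + 11*(-11)))/28232 = (35/2 - 149/(11 + 11 - 121))*(1/28232) = (35/2 - 149/(-99))*(1/28232) = (35/2 - 149*(-1/99))*(1/28232) = (35/2 + 149/99)*(1/28232) = (3763/198)*(1/28232) = 3763/5589936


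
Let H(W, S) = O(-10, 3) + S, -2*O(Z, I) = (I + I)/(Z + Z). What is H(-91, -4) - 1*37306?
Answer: -746197/20 ≈ -37310.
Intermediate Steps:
O(Z, I) = -I/(2*Z) (O(Z, I) = -(I + I)/(2*(Z + Z)) = -2*I/(2*(2*Z)) = -2*I*1/(2*Z)/2 = -I/(2*Z))
H(W, S) = 3/20 + S (H(W, S) = -1/2*3/(-10) + S = -1/2*3*(-1/10) + S = 3/20 + S)
H(-91, -4) - 1*37306 = (3/20 - 4) - 1*37306 = -77/20 - 37306 = -746197/20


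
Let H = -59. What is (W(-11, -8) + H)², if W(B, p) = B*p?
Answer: 841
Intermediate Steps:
(W(-11, -8) + H)² = (-11*(-8) - 59)² = (88 - 59)² = 29² = 841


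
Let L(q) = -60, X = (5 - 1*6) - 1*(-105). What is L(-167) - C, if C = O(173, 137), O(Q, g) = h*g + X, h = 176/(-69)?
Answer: 12796/69 ≈ 185.45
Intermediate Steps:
X = 104 (X = (5 - 6) + 105 = -1 + 105 = 104)
h = -176/69 (h = 176*(-1/69) = -176/69 ≈ -2.5507)
O(Q, g) = 104 - 176*g/69 (O(Q, g) = -176*g/69 + 104 = 104 - 176*g/69)
C = -16936/69 (C = 104 - 176/69*137 = 104 - 24112/69 = -16936/69 ≈ -245.45)
L(-167) - C = -60 - 1*(-16936/69) = -60 + 16936/69 = 12796/69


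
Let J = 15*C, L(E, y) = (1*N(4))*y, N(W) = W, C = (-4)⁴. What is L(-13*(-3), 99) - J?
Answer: -3444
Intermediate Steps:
C = 256
L(E, y) = 4*y (L(E, y) = (1*4)*y = 4*y)
J = 3840 (J = 15*256 = 3840)
L(-13*(-3), 99) - J = 4*99 - 1*3840 = 396 - 3840 = -3444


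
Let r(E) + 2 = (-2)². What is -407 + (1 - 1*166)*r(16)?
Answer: -737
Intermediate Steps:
r(E) = 2 (r(E) = -2 + (-2)² = -2 + 4 = 2)
-407 + (1 - 1*166)*r(16) = -407 + (1 - 1*166)*2 = -407 + (1 - 166)*2 = -407 - 165*2 = -407 - 330 = -737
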